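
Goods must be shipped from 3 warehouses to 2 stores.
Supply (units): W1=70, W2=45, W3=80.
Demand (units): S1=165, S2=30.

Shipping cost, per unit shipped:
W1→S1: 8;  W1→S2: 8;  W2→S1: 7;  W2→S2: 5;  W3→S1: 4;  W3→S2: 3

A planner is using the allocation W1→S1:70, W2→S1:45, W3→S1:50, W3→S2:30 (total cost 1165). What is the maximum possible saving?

Current plan cost = 70·8 + 45·7 + 50·4 + 30·3 = 1165.
Optimal plan:
  W1→S1: 70 × 8 = 560
  W2→S1: 15 × 7 = 105
  W2→S2: 30 × 5 = 150
  W3→S1: 80 × 4 = 320
Optimal cost = 1135.
Saving = 1165 − 1135 = 30.

30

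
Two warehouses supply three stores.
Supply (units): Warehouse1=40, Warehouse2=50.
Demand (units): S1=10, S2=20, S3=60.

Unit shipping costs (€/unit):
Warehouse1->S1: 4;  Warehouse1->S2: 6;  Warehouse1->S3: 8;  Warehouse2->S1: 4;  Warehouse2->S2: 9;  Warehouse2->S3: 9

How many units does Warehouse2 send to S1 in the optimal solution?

10

Solving gives:
  Warehouse1→S2: 20 × €6 = €120
  Warehouse1→S3: 20 × €8 = €160
  Warehouse2→S1: 10 × €4 = €40
  Warehouse2→S3: 40 × €9 = €360
Total cost = €680.
So Warehouse2→S1 carries 10 units.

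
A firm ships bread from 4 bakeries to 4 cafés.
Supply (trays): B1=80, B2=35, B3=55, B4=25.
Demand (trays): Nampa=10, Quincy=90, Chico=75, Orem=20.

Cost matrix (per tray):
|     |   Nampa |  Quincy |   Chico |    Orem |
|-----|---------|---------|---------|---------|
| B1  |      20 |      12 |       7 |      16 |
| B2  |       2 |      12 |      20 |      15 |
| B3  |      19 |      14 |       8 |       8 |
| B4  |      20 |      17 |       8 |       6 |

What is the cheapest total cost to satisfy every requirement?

An optimal shipping plan:
  B1->Quincy: 65 × 12 = 780
  B1->Chico: 15 × 7 = 105
  B2->Nampa: 10 × 2 = 20
  B2->Quincy: 25 × 12 = 300
  B3->Chico: 55 × 8 = 440
  B4->Chico: 5 × 8 = 40
  B4->Orem: 20 × 6 = 120
Total = 780 + 105 + 20 + 300 + 440 + 40 + 120 = 1805.

1805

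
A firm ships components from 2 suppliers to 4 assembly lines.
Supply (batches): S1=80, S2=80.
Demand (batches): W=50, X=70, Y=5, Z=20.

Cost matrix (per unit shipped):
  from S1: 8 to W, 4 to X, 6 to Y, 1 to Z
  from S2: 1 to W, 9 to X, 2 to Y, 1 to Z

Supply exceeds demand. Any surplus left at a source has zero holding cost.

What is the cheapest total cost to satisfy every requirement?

360

A cheapest plan:
  S1 to X: 70 × 4 = 280
  S1 to Z: 10 × 1 = 10
  S2 to W: 50 × 1 = 50
  S2 to Y: 5 × 2 = 10
  S2 to Z: 10 × 1 = 10
Total = 280 + 10 + 50 + 10 + 10 = 360.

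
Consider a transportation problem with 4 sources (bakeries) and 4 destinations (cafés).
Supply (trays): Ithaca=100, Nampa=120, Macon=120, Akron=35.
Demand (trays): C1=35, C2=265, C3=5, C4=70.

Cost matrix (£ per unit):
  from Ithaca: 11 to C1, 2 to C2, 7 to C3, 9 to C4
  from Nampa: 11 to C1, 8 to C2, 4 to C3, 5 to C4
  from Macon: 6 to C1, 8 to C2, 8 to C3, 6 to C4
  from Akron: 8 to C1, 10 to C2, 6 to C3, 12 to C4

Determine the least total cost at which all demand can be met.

2170

One minimum-cost allocation:
  Ithaca to C2: 100 × £2 = £200
  Nampa to C2: 50 × £8 = £400
  Nampa to C4: 70 × £5 = £350
  Macon to C1: 35 × £6 = £210
  Macon to C2: 85 × £8 = £680
  Akron to C2: 30 × £10 = £300
  Akron to C3: 5 × £6 = £30
Total = 200 + 400 + 350 + 210 + 680 + 300 + 30 = £2170.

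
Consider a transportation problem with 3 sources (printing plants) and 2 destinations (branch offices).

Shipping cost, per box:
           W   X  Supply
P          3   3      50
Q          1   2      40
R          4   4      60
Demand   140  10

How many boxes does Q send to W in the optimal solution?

40

Solving gives:
  P→W: 40 × 3 = 120
  P→X: 10 × 3 = 30
  Q→W: 40 × 1 = 40
  R→W: 60 × 4 = 240
Total cost = 430.
So Q→W carries 40 boxes.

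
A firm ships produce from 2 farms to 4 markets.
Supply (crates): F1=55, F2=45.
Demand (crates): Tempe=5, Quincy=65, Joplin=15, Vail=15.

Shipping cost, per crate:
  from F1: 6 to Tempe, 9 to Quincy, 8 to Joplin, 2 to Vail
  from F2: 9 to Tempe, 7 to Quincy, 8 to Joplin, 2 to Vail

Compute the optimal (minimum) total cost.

675

Optimal allocation:
  F1–Tempe: 5 × 6 = 30
  F1–Quincy: 20 × 9 = 180
  F1–Joplin: 15 × 8 = 120
  F1–Vail: 15 × 2 = 30
  F2–Quincy: 45 × 7 = 315
Total = 30 + 180 + 120 + 30 + 315 = 675.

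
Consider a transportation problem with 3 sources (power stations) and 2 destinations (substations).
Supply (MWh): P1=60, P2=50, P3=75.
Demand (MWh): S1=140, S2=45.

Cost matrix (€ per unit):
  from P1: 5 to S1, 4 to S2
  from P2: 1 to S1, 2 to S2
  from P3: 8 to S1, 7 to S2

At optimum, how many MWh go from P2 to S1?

50

Optimal shipments:
  P1->S1: 15 MWh
  P1->S2: 45 MWh
  P2->S1: 50 MWh
  P3->S1: 75 MWh
Total cost = €905.
So P2→S1 carries 50 MWh.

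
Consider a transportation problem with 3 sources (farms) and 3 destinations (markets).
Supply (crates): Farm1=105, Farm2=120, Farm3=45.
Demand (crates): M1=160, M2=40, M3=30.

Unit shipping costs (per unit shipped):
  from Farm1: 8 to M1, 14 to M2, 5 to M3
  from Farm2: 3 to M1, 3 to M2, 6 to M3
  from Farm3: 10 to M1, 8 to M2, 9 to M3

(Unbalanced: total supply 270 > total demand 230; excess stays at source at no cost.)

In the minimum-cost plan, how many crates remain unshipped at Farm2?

Minimum-cost shipments:
  Farm1 to M1: 40 × 8 = 320
  Farm1 to M3: 30 × 5 = 150
  Farm2 to M1: 120 × 3 = 360
  Farm3 to M2: 40 × 8 = 320
Total cost = 1150.
Farm2 ships 120 of its 120, leaving 0.

0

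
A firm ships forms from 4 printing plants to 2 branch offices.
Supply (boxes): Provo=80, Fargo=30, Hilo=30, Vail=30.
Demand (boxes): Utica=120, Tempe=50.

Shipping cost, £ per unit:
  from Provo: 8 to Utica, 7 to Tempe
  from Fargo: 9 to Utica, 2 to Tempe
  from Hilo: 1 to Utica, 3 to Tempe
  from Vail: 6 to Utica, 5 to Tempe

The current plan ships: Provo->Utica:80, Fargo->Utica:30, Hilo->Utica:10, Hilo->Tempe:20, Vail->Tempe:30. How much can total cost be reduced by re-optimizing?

Current plan cost = 80·8 + 30·9 + 10·1 + 20·3 + 30·5 = £1130.
Optimal plan:
  Provo to Utica: 60 boxes
  Provo to Tempe: 20 boxes
  Fargo to Tempe: 30 boxes
  Hilo to Utica: 30 boxes
  Vail to Utica: 30 boxes
Optimal cost = £890.
Saving = 1130 − 890 = £240.

240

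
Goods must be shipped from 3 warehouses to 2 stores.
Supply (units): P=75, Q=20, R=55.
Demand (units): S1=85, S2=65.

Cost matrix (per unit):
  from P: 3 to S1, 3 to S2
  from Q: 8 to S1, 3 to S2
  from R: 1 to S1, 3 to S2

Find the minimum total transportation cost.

Optimal allocation:
  P to S1: 30 × 3 = 90
  P to S2: 45 × 3 = 135
  Q to S2: 20 × 3 = 60
  R to S1: 55 × 1 = 55
Total = 90 + 135 + 60 + 55 = 340.

340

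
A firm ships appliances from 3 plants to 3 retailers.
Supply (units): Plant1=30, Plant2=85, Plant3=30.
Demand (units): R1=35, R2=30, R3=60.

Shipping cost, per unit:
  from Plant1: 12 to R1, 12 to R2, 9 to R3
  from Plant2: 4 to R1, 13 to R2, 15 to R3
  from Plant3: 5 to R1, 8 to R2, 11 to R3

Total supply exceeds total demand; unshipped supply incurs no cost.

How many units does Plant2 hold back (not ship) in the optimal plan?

An optimal plan:
  Plant1–R3: 30 units
  Plant2–R1: 35 units
  Plant2–R3: 30 units
  Plant3–R2: 30 units
Total cost = 1100.
Plant2 ships 65 of its 85, leaving 20.

20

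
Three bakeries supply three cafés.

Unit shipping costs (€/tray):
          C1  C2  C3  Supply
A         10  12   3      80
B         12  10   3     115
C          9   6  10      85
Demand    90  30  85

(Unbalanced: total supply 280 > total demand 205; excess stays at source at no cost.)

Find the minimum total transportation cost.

1280

One minimum-cost allocation:
  A→C1: 35 × €10 = €350
  B→C3: 85 × €3 = €255
  C→C1: 55 × €9 = €495
  C→C2: 30 × €6 = €180
Total = 350 + 255 + 495 + 180 = €1280.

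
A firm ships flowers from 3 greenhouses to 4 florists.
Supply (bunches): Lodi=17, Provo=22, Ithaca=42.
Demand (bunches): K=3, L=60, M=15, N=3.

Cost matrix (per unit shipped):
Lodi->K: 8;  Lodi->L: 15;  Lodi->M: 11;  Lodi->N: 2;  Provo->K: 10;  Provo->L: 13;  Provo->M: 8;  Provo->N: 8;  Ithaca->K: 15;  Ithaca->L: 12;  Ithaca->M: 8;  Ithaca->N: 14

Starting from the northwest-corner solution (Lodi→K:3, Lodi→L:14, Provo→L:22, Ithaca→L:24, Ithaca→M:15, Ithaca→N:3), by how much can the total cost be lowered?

60

Current plan cost = 3·8 + 14·15 + 22·13 + 24·12 + 15·8 + 3·14 = 970.
Optimal plan:
  Lodi to K: 3 × 8 = 24
  Lodi to L: 11 × 15 = 165
  Lodi to N: 3 × 2 = 6
  Provo to L: 7 × 13 = 91
  Provo to M: 15 × 8 = 120
  Ithaca to L: 42 × 12 = 504
Optimal cost = 910.
Saving = 970 − 910 = 60.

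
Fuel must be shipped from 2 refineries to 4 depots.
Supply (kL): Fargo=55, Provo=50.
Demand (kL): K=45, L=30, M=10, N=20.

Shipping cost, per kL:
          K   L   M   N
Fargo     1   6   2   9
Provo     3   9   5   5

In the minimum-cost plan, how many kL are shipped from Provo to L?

The minimum-cost plan:
  Fargo to K: 15 × 1 = 15
  Fargo to L: 30 × 6 = 180
  Fargo to M: 10 × 2 = 20
  Provo to K: 30 × 3 = 90
  Provo to N: 20 × 5 = 100
Total cost = 405.
The route Provo→L is not used.

0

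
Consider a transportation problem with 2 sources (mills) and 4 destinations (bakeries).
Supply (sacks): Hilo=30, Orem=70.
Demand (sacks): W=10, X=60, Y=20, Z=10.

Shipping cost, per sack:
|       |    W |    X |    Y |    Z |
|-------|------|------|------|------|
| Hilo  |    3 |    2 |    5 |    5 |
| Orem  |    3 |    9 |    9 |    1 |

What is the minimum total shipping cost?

An optimal shipping plan:
  Hilo→X: 30 sacks
  Orem→W: 10 sacks
  Orem→X: 30 sacks
  Orem→Y: 20 sacks
  Orem→Z: 10 sacks
Total cost = 550.
(Supply check: Hilo ships 30; Orem ships 70.)

550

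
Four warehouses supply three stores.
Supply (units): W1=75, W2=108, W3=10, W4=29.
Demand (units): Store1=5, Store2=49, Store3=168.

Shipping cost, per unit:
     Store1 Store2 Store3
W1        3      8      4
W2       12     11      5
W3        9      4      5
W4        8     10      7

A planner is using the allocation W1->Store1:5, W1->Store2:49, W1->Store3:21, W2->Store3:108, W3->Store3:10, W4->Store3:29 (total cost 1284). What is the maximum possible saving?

Current plan cost = 5·3 + 49·8 + 21·4 + 108·5 + 10·5 + 29·7 = 1284.
Optimal plan:
  W1 to Store1: 5 × 3 = 15
  W1 to Store2: 10 × 8 = 80
  W1 to Store3: 60 × 4 = 240
  W2 to Store3: 108 × 5 = 540
  W3 to Store2: 10 × 4 = 40
  W4 to Store2: 29 × 10 = 290
Optimal cost = 1205.
Saving = 1284 − 1205 = 79.

79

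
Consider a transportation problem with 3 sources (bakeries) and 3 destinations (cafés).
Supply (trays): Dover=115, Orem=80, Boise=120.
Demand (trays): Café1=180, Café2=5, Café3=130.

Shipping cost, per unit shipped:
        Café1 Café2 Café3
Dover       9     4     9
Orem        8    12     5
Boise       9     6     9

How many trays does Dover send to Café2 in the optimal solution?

Solving gives:
  Dover to Café1: 60 × 9 = 540
  Dover to Café2: 5 × 4 = 20
  Dover to Café3: 50 × 9 = 450
  Orem to Café3: 80 × 5 = 400
  Boise to Café1: 120 × 9 = 1080
Total cost = 2490.
So Dover→Café2 carries 5 trays.

5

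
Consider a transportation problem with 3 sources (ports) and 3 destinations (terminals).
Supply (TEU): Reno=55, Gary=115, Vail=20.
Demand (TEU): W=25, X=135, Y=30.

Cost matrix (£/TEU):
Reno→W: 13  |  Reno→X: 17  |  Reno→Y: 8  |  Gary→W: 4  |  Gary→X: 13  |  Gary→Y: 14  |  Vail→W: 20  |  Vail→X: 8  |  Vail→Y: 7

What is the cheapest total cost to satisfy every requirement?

2095

Optimal allocation:
  Reno→X: 25 × £17 = £425
  Reno→Y: 30 × £8 = £240
  Gary→W: 25 × £4 = £100
  Gary→X: 90 × £13 = £1170
  Vail→X: 20 × £8 = £160
Total = 425 + 240 + 100 + 1170 + 160 = £2095.
(Supply check: Reno ships 55; Gary ships 115; Vail ships 20.)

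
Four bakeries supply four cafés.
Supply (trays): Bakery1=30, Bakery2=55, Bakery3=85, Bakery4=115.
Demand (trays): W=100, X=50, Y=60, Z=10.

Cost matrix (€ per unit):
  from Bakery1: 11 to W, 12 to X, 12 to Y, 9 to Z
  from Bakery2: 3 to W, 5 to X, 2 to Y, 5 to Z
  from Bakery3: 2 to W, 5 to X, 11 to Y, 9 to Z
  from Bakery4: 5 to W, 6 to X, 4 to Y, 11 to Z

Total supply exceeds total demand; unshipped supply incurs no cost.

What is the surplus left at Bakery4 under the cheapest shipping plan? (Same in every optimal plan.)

Minimum-cost shipments:
  Bakery2->Y: 45 × €2 = €90
  Bakery2->Z: 10 × €5 = €50
  Bakery3->W: 85 × €2 = €170
  Bakery4->W: 15 × €5 = €75
  Bakery4->X: 50 × €6 = €300
  Bakery4->Y: 15 × €4 = €60
Total cost = €745.
Bakery4 ships 80 of its 115, leaving 35.

35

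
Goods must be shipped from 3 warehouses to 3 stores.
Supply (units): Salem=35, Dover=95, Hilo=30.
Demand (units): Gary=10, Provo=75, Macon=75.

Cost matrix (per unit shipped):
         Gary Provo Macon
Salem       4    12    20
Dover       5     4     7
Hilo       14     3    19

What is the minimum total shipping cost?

1035

A cheapest plan:
  Salem->Gary: 10 × 4 = 40
  Salem->Provo: 25 × 12 = 300
  Dover->Provo: 20 × 4 = 80
  Dover->Macon: 75 × 7 = 525
  Hilo->Provo: 30 × 3 = 90
Total = 40 + 300 + 80 + 525 + 90 = 1035.
(Supply check: Salem ships 35; Dover ships 95; Hilo ships 30.)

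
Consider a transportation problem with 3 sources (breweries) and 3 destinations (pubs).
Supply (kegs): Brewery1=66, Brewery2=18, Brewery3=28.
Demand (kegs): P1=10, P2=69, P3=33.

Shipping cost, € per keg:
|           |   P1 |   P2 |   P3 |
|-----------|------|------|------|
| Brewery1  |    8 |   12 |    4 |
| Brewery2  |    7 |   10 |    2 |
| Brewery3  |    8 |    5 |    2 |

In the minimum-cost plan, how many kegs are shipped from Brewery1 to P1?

Optimal shipments:
  Brewery1–P1: 10 kegs
  Brewery1–P2: 41 kegs
  Brewery1–P3: 15 kegs
  Brewery2–P3: 18 kegs
  Brewery3–P2: 28 kegs
Total cost = €808.
So Brewery1→P1 carries 10 kegs.

10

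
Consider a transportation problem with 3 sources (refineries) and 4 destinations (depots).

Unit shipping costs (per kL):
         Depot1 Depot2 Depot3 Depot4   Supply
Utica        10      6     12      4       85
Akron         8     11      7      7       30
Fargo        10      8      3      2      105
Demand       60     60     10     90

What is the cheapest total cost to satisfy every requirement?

1110

One minimum-cost allocation:
  Utica to Depot1: 25 kL
  Utica to Depot2: 60 kL
  Akron to Depot1: 30 kL
  Fargo to Depot1: 5 kL
  Fargo to Depot3: 10 kL
  Fargo to Depot4: 90 kL
Total cost = 1110.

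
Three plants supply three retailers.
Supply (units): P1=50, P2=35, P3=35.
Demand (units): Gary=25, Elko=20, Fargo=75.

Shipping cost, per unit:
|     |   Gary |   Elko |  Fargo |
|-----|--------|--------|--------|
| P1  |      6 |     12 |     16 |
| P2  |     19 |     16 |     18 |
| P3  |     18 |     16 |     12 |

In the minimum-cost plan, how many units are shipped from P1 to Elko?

20

The minimum-cost plan:
  P1 to Gary: 25 × 6 = 150
  P1 to Elko: 20 × 12 = 240
  P1 to Fargo: 5 × 16 = 80
  P2 to Fargo: 35 × 18 = 630
  P3 to Fargo: 35 × 12 = 420
Total cost = 1520.
So P1→Elko carries 20 units.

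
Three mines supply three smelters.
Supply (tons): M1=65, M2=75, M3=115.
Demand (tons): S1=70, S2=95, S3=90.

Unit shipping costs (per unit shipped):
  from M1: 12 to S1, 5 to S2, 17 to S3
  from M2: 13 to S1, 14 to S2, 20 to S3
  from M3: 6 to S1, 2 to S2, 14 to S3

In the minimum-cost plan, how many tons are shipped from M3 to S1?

The minimum-cost plan:
  M1–S2: 50 × 5 = 250
  M1–S3: 15 × 17 = 255
  M2–S3: 75 × 20 = 1500
  M3–S1: 70 × 6 = 420
  M3–S2: 45 × 2 = 90
Total cost = 2515.
So M3→S1 carries 70 tons.

70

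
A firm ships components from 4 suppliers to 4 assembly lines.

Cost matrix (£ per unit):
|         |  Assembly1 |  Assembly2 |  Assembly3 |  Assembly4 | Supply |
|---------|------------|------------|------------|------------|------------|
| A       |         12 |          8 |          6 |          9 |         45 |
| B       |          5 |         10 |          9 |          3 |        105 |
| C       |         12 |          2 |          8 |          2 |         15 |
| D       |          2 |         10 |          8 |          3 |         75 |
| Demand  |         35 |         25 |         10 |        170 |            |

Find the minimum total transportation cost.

885

An optimal shipping plan:
  A–Assembly2: 25 × £8 = £200
  A–Assembly3: 10 × £6 = £60
  A–Assembly4: 10 × £9 = £90
  B–Assembly4: 105 × £3 = £315
  C–Assembly4: 15 × £2 = £30
  D–Assembly1: 35 × £2 = £70
  D–Assembly4: 40 × £3 = £120
Total = 200 + 60 + 90 + 315 + 30 + 70 + 120 = £885.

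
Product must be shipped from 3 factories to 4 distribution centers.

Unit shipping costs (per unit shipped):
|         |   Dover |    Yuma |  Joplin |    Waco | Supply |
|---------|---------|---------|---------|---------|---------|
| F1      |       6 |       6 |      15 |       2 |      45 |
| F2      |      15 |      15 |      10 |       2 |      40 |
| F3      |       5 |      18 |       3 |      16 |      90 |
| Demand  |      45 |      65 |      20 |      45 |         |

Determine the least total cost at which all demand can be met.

An optimal shipping plan:
  F1->Yuma: 40 × 6 = 240
  F1->Waco: 5 × 2 = 10
  F2->Waco: 40 × 2 = 80
  F3->Dover: 45 × 5 = 225
  F3->Yuma: 25 × 18 = 450
  F3->Joplin: 20 × 3 = 60
Total = 240 + 10 + 80 + 225 + 450 + 60 = 1065.

1065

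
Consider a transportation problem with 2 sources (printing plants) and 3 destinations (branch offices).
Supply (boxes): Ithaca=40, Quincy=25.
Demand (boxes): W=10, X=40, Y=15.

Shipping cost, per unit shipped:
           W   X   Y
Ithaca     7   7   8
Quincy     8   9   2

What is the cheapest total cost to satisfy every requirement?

390

One minimum-cost allocation:
  Ithaca->X: 40 × 7 = 280
  Quincy->W: 10 × 8 = 80
  Quincy->Y: 15 × 2 = 30
Total = 280 + 80 + 30 = 390.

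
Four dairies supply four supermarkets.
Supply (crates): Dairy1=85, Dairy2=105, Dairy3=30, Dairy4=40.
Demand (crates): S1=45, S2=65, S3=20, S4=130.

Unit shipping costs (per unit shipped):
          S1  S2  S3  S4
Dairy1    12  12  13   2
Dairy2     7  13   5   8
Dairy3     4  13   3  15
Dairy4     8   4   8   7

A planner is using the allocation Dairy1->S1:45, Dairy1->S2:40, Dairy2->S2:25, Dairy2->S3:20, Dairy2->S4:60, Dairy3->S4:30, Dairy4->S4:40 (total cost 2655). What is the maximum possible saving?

Current plan cost = 45·12 + 40·12 + 25·13 + 20·5 + 60·8 + 30·15 + 40·7 = 2655.
Optimal plan:
  Dairy1 to S4: 85 × 2 = 170
  Dairy2 to S1: 15 × 7 = 105
  Dairy2 to S2: 25 × 13 = 325
  Dairy2 to S3: 20 × 5 = 100
  Dairy2 to S4: 45 × 8 = 360
  Dairy3 to S1: 30 × 4 = 120
  Dairy4 to S2: 40 × 4 = 160
Optimal cost = 1340.
Saving = 2655 − 1340 = 1315.

1315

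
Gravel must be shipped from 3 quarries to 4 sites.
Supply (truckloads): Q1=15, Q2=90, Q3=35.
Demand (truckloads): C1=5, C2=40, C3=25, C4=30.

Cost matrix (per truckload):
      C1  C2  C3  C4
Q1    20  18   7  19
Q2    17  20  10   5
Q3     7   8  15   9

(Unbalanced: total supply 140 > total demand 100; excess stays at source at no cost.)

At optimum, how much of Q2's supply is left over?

An optimal plan:
  Q1->C3: 15 × 7 = 105
  Q2->C1: 5 × 17 = 85
  Q2->C2: 5 × 20 = 100
  Q2->C3: 10 × 10 = 100
  Q2->C4: 30 × 5 = 150
  Q3->C2: 35 × 8 = 280
Total cost = 820.
Q2 ships 50 of its 90, leaving 40.

40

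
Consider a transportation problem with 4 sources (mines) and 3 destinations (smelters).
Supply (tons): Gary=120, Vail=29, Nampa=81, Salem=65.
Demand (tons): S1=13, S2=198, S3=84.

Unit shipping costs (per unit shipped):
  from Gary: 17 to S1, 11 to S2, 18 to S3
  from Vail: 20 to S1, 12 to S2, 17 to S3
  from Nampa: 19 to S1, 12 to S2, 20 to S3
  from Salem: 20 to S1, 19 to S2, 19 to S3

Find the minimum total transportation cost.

One minimum-cost allocation:
  Gary->S1: 3 × 17 = 51
  Gary->S2: 117 × 11 = 1287
  Vail->S3: 29 × 17 = 493
  Nampa->S2: 81 × 12 = 972
  Salem->S1: 10 × 20 = 200
  Salem->S3: 55 × 19 = 1045
Total = 51 + 1287 + 493 + 972 + 200 + 1045 = 4048.

4048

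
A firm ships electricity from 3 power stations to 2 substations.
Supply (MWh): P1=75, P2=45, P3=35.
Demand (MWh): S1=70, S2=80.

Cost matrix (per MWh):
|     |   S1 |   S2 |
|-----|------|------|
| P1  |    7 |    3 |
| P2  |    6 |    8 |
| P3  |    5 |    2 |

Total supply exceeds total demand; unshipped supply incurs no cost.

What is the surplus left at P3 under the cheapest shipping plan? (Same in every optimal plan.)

0

An optimal plan:
  P1 to S2: 75 × 3 = 225
  P2 to S1: 40 × 6 = 240
  P3 to S1: 30 × 5 = 150
  P3 to S2: 5 × 2 = 10
Total cost = 625.
P3 ships 35 of its 35, leaving 0.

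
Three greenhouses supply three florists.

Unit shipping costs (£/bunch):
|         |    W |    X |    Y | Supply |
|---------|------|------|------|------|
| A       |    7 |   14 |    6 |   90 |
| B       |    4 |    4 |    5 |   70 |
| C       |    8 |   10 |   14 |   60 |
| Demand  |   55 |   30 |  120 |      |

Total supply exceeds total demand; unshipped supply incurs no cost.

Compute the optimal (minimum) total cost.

A cheapest plan:
  A->Y: 90 bunches
  B->W: 10 bunches
  B->X: 30 bunches
  B->Y: 30 bunches
  C->W: 45 bunches
Total cost = £1210.
(Supply check: A ships 90; B ships 70; C ships 45.)

1210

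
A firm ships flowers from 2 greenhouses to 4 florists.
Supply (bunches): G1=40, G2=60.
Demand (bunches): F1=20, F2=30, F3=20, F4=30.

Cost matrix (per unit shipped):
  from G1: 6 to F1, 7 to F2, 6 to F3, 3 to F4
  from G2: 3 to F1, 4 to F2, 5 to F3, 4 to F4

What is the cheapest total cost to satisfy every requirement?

380

One minimum-cost allocation:
  G1 to F3: 10 × 6 = 60
  G1 to F4: 30 × 3 = 90
  G2 to F1: 20 × 3 = 60
  G2 to F2: 30 × 4 = 120
  G2 to F3: 10 × 5 = 50
Total = 60 + 90 + 60 + 120 + 50 = 380.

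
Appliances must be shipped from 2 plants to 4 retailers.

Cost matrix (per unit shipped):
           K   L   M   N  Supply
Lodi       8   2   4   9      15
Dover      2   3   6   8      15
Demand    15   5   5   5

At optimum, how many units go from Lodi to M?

The minimum-cost plan:
  Lodi–L: 5 × 2 = 10
  Lodi–M: 5 × 4 = 20
  Lodi–N: 5 × 9 = 45
  Dover–K: 15 × 2 = 30
Total cost = 105.
So Lodi→M carries 5 units.

5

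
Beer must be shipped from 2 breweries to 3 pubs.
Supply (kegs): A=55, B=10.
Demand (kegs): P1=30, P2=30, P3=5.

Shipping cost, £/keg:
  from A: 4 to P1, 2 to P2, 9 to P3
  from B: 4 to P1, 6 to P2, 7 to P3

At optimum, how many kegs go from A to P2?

Optimal shipments:
  A->P1: 25 × £4 = £100
  A->P2: 30 × £2 = £60
  B->P1: 5 × £4 = £20
  B->P3: 5 × £7 = £35
Total cost = £215.
So A→P2 carries 30 kegs.

30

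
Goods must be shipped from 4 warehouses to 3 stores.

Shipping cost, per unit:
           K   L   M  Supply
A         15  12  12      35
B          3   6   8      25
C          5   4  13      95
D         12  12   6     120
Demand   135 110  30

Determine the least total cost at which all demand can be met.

A cheapest plan:
  A→L: 35 × 12 = 420
  B→K: 25 × 3 = 75
  C→K: 20 × 5 = 100
  C→L: 75 × 4 = 300
  D→K: 90 × 12 = 1080
  D→M: 30 × 6 = 180
Total = 420 + 75 + 100 + 300 + 1080 + 180 = 2155.
(Supply check: A ships 35; B ships 25; C ships 95; D ships 120.)

2155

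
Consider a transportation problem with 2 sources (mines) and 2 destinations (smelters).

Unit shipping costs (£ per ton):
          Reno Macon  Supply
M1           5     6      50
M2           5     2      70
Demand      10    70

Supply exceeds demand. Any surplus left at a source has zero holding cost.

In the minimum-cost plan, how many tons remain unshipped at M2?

An optimal plan:
  M1->Reno: 10 × £5 = £50
  M2->Macon: 70 × £2 = £140
Total cost = £190.
M2 ships 70 of its 70, leaving 0.

0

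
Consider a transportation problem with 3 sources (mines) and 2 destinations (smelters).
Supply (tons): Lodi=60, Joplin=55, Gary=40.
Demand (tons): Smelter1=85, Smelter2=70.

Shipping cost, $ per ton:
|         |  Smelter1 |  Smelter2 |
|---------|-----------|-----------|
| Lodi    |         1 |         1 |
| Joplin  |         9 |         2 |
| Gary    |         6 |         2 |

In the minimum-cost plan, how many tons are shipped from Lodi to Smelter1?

60

The minimum-cost plan:
  Lodi→Smelter1: 60 × $1 = $60
  Joplin→Smelter2: 55 × $2 = $110
  Gary→Smelter1: 25 × $6 = $150
  Gary→Smelter2: 15 × $2 = $30
Total cost = $350.
So Lodi→Smelter1 carries 60 tons.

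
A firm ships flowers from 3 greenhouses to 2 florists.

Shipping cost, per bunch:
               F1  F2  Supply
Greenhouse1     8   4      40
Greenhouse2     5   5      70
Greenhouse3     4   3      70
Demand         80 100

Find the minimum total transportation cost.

Optimal allocation:
  Greenhouse1–F2: 40 bunches
  Greenhouse2–F1: 70 bunches
  Greenhouse3–F1: 10 bunches
  Greenhouse3–F2: 60 bunches
Total cost = 730.
(Supply check: Greenhouse1 ships 40; Greenhouse2 ships 70; Greenhouse3 ships 70.)

730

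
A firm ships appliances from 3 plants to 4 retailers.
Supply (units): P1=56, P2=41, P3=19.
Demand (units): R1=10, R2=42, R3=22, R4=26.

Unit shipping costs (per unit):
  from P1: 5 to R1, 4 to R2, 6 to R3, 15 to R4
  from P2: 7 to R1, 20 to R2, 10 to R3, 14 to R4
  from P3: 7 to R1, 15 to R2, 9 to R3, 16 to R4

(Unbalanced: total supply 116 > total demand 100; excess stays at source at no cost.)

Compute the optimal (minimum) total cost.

Optimal allocation:
  P1→R2: 42 × 4 = 168
  P1→R3: 14 × 6 = 84
  P2→R1: 10 × 7 = 70
  P2→R4: 26 × 14 = 364
  P3→R3: 8 × 9 = 72
Total = 168 + 84 + 70 + 364 + 72 = 758.

758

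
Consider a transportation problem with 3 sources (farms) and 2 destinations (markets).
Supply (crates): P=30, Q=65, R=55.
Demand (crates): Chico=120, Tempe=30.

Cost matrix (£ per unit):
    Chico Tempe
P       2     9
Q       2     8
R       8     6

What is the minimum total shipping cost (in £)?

570

One minimum-cost allocation:
  P to Chico: 30 × £2 = £60
  Q to Chico: 65 × £2 = £130
  R to Chico: 25 × £8 = £200
  R to Tempe: 30 × £6 = £180
Total = 60 + 130 + 200 + 180 = £570.
(Supply check: P ships 30; Q ships 65; R ships 55.)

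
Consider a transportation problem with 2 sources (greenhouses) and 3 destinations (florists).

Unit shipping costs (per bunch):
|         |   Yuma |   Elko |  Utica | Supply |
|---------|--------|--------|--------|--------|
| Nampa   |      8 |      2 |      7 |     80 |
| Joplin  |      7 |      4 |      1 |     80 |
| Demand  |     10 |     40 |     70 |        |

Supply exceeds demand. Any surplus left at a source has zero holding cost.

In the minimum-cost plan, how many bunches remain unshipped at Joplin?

0

Minimum-cost shipments:
  Nampa→Elko: 40 × 2 = 80
  Joplin→Yuma: 10 × 7 = 70
  Joplin→Utica: 70 × 1 = 70
Total cost = 220.
Joplin ships 80 of its 80, leaving 0.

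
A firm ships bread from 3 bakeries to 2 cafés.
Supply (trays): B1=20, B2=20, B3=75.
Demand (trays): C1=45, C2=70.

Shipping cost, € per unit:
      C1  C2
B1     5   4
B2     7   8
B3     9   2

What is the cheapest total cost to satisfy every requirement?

A cheapest plan:
  B1 to C1: 20 trays
  B2 to C1: 20 trays
  B3 to C1: 5 trays
  B3 to C2: 70 trays
Total cost = €425.
(Supply check: B1 ships 20; B2 ships 20; B3 ships 75.)

425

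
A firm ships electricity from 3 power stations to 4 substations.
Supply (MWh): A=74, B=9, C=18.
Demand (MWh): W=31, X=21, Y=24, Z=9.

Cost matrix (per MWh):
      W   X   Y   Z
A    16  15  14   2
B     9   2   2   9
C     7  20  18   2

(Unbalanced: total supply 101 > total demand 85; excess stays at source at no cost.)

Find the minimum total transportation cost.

Optimal allocation:
  A->W: 13 × 16 = 208
  A->X: 12 × 15 = 180
  A->Y: 24 × 14 = 336
  A->Z: 9 × 2 = 18
  B->X: 9 × 2 = 18
  C->W: 18 × 7 = 126
Total = 208 + 180 + 336 + 18 + 18 + 126 = 886.
(Supply check: A ships 58; B ships 9; C ships 18.)

886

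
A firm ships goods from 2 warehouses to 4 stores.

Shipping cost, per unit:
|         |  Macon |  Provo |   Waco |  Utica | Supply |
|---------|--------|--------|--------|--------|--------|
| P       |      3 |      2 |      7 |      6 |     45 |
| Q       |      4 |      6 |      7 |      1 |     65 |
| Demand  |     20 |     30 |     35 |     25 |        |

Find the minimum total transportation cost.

A cheapest plan:
  P->Macon: 15 × 3 = 45
  P->Provo: 30 × 2 = 60
  Q->Macon: 5 × 4 = 20
  Q->Waco: 35 × 7 = 245
  Q->Utica: 25 × 1 = 25
Total = 45 + 60 + 20 + 245 + 25 = 395.

395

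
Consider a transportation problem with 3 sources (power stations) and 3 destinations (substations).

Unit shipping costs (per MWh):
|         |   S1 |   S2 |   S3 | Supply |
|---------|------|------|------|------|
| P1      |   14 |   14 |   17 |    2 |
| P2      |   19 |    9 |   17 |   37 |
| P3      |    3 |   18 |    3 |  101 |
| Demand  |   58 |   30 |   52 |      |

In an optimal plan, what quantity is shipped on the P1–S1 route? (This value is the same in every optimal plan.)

Solving gives:
  P1 to S1: 2 × 14 = 28
  P2 to S2: 30 × 9 = 270
  P2 to S3: 7 × 17 = 119
  P3 to S1: 56 × 3 = 168
  P3 to S3: 45 × 3 = 135
Total cost = 720.
So P1→S1 carries 2 MWh.

2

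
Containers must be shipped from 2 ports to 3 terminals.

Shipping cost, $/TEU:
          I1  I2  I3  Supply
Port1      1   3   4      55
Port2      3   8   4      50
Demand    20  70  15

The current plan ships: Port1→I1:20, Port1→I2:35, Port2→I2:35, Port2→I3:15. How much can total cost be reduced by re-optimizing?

60

Current plan cost = 20·1 + 35·3 + 35·8 + 15·4 = $465.
Optimal plan:
  Port1–I2: 55 × $3 = $165
  Port2–I1: 20 × $3 = $60
  Port2–I2: 15 × $8 = $120
  Port2–I3: 15 × $4 = $60
Optimal cost = $405.
Saving = 465 − 405 = $60.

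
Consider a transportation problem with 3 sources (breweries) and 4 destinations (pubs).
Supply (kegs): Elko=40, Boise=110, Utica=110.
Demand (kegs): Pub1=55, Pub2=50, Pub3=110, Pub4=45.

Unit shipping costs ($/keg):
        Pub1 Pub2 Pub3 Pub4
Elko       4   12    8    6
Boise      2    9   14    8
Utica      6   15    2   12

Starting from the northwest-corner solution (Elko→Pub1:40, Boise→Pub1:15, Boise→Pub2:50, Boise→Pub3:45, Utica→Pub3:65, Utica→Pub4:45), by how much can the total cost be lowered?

Current plan cost = 40·4 + 15·2 + 50·9 + 45·14 + 65·2 + 45·12 = $1940.
Optimal plan:
  Elko->Pub4: 40 × $6 = $240
  Boise->Pub1: 55 × $2 = $110
  Boise->Pub2: 50 × $9 = $450
  Boise->Pub4: 5 × $8 = $40
  Utica->Pub3: 110 × $2 = $220
Optimal cost = $1060.
Saving = 1940 − 1060 = $880.

880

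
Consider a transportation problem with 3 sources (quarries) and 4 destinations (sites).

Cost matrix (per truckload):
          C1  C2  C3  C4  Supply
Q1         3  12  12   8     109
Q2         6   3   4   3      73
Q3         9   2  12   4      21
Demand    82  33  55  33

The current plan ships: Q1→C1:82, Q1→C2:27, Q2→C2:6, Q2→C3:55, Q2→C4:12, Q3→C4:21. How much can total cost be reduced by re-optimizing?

150

Current plan cost = 82·3 + 27·12 + 6·3 + 55·4 + 12·3 + 21·4 = 928.
Optimal plan:
  Q1->C1: 82 truckloads
  Q1->C4: 27 truckloads
  Q2->C2: 12 truckloads
  Q2->C3: 55 truckloads
  Q2->C4: 6 truckloads
  Q3->C2: 21 truckloads
Optimal cost = 778.
Saving = 928 − 778 = 150.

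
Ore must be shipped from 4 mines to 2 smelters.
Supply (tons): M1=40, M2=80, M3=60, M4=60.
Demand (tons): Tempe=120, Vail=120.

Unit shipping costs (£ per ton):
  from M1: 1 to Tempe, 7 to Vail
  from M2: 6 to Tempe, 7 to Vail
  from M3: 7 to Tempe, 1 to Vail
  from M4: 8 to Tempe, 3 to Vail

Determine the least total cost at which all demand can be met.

760

Optimal allocation:
  M1->Tempe: 40 × £1 = £40
  M2->Tempe: 80 × £6 = £480
  M3->Vail: 60 × £1 = £60
  M4->Vail: 60 × £3 = £180
Total = 40 + 480 + 60 + 180 = £760.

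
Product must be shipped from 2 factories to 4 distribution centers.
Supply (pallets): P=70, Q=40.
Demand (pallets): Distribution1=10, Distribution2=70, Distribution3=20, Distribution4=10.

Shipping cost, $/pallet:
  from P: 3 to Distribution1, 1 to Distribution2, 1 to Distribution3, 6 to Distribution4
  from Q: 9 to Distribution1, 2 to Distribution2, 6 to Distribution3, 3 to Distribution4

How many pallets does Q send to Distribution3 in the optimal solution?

Optimal shipments:
  P–Distribution1: 10 pallets
  P–Distribution2: 40 pallets
  P–Distribution3: 20 pallets
  Q–Distribution2: 30 pallets
  Q–Distribution4: 10 pallets
Total cost = $180.
The route Q→Distribution3 is not used.

0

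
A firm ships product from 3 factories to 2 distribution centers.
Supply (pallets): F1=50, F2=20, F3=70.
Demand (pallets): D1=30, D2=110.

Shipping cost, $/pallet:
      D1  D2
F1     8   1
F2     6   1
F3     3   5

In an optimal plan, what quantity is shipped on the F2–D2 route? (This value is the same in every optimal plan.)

20

Optimal shipments:
  F1->D2: 50 × $1 = $50
  F2->D2: 20 × $1 = $20
  F3->D1: 30 × $3 = $90
  F3->D2: 40 × $5 = $200
Total cost = $360.
So F2→D2 carries 20 pallets.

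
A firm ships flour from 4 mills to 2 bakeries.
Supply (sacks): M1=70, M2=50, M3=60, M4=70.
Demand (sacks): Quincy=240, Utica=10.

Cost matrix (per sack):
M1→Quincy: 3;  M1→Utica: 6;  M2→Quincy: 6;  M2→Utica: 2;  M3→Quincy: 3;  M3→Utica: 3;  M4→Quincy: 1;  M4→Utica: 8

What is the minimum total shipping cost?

A cheapest plan:
  M1→Quincy: 70 × 3 = 210
  M2→Quincy: 40 × 6 = 240
  M2→Utica: 10 × 2 = 20
  M3→Quincy: 60 × 3 = 180
  M4→Quincy: 70 × 1 = 70
Total = 210 + 240 + 20 + 180 + 70 = 720.

720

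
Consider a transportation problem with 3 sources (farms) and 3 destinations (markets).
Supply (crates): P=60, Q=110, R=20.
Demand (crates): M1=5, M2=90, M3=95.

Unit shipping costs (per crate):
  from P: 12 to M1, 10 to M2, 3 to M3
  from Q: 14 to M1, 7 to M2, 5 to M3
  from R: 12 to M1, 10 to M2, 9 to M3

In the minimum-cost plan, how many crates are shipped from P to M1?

0

Solving gives:
  P–M3: 60 × 3 = 180
  Q–M2: 75 × 7 = 525
  Q–M3: 35 × 5 = 175
  R–M1: 5 × 12 = 60
  R–M2: 15 × 10 = 150
Total cost = 1090.
The route P→M1 is not used.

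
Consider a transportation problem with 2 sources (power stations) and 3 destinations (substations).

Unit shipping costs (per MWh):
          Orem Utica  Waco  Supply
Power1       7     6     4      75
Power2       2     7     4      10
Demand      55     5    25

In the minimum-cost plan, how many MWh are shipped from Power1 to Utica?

Solving gives:
  Power1–Orem: 45 MWh
  Power1–Utica: 5 MWh
  Power1–Waco: 25 MWh
  Power2–Orem: 10 MWh
Total cost = 465.
So Power1→Utica carries 5 MWh.

5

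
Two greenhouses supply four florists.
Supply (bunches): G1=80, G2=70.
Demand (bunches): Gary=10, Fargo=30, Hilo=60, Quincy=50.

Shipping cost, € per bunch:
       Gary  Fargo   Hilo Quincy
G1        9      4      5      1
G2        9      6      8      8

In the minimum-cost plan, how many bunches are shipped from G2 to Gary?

The minimum-cost plan:
  G1→Hilo: 30 bunches
  G1→Quincy: 50 bunches
  G2→Gary: 10 bunches
  G2→Fargo: 30 bunches
  G2→Hilo: 30 bunches
Total cost = €710.
So G2→Gary carries 10 bunches.

10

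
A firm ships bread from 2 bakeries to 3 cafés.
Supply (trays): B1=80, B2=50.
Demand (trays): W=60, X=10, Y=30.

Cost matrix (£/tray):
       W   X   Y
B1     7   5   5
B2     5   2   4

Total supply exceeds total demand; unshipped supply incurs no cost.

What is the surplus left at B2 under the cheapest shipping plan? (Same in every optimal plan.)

Minimum-cost shipments:
  B1→W: 20 × £7 = £140
  B1→Y: 30 × £5 = £150
  B2→W: 40 × £5 = £200
  B2→X: 10 × £2 = £20
Total cost = £510.
B2 ships 50 of its 50, leaving 0.

0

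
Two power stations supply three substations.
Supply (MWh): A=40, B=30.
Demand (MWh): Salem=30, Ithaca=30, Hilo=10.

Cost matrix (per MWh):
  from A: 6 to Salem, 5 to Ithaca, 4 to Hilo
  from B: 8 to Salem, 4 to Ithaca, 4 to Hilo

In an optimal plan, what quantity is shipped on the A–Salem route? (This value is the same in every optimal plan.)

The minimum-cost plan:
  A–Salem: 30 × 6 = 180
  A–Hilo: 10 × 4 = 40
  B–Ithaca: 30 × 4 = 120
Total cost = 340.
So A→Salem carries 30 MWh.

30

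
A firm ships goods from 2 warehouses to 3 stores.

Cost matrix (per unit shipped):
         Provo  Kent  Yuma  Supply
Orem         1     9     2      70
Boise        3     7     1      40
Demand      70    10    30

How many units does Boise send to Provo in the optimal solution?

The minimum-cost plan:
  Orem to Provo: 70 units
  Boise to Kent: 10 units
  Boise to Yuma: 30 units
Total cost = 170.
The route Boise→Provo is not used.

0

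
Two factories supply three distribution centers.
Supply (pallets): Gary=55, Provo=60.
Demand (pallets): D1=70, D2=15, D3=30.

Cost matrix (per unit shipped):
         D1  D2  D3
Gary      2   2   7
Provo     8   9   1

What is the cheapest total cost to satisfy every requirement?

380

A cheapest plan:
  Gary→D1: 40 × 2 = 80
  Gary→D2: 15 × 2 = 30
  Provo→D1: 30 × 8 = 240
  Provo→D3: 30 × 1 = 30
Total = 80 + 30 + 240 + 30 = 380.
(Supply check: Gary ships 55; Provo ships 60.)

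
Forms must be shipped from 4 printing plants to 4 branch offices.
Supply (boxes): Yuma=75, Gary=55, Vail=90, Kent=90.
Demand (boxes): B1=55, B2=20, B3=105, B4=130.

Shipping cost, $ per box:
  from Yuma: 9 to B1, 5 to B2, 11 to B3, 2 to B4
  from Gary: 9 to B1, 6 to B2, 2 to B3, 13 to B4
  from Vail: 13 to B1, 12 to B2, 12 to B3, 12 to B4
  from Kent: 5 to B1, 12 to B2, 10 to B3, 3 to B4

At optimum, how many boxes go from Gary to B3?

Solving gives:
  Yuma to B4: 75 × $2 = $150
  Gary to B3: 55 × $2 = $110
  Vail to B1: 20 × $13 = $260
  Vail to B2: 20 × $12 = $240
  Vail to B3: 50 × $12 = $600
  Kent to B1: 35 × $5 = $175
  Kent to B4: 55 × $3 = $165
Total cost = $1700.
So Gary→B3 carries 55 boxes.

55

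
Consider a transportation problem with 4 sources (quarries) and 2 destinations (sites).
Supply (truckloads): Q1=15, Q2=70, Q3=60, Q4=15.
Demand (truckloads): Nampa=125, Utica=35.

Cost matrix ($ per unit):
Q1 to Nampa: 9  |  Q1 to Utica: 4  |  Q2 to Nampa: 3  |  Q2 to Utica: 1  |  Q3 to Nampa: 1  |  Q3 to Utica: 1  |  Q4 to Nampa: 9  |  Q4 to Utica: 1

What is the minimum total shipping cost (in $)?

335

An optimal shipping plan:
  Q1 to Utica: 15 × $4 = $60
  Q2 to Nampa: 65 × $3 = $195
  Q2 to Utica: 5 × $1 = $5
  Q3 to Nampa: 60 × $1 = $60
  Q4 to Utica: 15 × $1 = $15
Total = 60 + 195 + 5 + 60 + 15 = $335.
(Supply check: Q1 ships 15; Q2 ships 70; Q3 ships 60; Q4 ships 15.)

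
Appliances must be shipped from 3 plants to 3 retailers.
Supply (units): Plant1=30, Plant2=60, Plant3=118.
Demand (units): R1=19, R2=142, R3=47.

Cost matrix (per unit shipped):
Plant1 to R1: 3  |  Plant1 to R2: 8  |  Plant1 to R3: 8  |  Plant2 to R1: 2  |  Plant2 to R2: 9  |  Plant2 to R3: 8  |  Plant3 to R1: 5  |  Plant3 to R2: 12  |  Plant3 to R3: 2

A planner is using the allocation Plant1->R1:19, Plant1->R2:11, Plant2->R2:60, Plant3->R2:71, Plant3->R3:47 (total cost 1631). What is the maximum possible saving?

Current plan cost = 19·3 + 11·8 + 60·9 + 71·12 + 47·2 = 1631.
Optimal plan:
  Plant1–R2: 30 × 8 = 240
  Plant2–R2: 60 × 9 = 540
  Plant3–R1: 19 × 5 = 95
  Plant3–R2: 52 × 12 = 624
  Plant3–R3: 47 × 2 = 94
Optimal cost = 1593.
Saving = 1631 − 1593 = 38.

38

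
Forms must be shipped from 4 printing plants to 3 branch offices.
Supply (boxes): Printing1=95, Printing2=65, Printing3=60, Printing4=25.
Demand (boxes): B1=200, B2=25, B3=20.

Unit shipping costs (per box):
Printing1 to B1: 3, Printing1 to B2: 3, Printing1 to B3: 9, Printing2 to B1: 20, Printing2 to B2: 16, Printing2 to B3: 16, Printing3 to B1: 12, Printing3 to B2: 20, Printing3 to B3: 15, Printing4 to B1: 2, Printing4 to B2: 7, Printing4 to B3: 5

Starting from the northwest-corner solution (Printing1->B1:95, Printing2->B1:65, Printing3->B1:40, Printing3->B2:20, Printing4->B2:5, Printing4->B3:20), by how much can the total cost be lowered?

Current plan cost = 95·3 + 65·20 + 40·12 + 20·20 + 5·7 + 20·5 = 2600.
Optimal plan:
  Printing1–B1: 95 × 3 = 285
  Printing2–B1: 20 × 20 = 400
  Printing2–B2: 25 × 16 = 400
  Printing2–B3: 20 × 16 = 320
  Printing3–B1: 60 × 12 = 720
  Printing4–B1: 25 × 2 = 50
Optimal cost = 2175.
Saving = 2600 − 2175 = 425.

425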